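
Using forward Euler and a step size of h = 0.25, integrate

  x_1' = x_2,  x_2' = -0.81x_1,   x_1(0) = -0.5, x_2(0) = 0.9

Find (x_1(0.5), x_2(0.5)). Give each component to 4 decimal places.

Euler on (x_1,x_2): x_1_{n+1} = x_1_n + h·x_1', x_2_{n+1} = x_2_n + h·x_2'.
0.000000: (-0.500000, 0.900000); f=(0.900000, 0.405000) → (-0.275000, 1.001250)
0.250000: (-0.275000, 1.001250); f=(1.001250, 0.222750) → (-0.024688, 1.056938)
(x_1(0.5), x_2(0.5)) ≈ (-0.0247, 1.0569)

-0.0247, 1.0569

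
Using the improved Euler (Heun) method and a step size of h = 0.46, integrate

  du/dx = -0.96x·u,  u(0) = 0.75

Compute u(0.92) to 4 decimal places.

Heun: k1 = f(x_n, u_n); k2 = f(x_n + h, u_n + h·k1); u_{n+1} = u_n + (h/2)·(k1 + k2).
x=0.000000, u=0.750000:
  k1 = f(0.000000, 0.750000) = 0.000000
  k2 = f(0.460000, 0.750000) = -0.331200
  u ← 0.750000 + (0.46/2)·(0.000000 + (-0.331200)) = 0.673824
x=0.460000, u=0.673824:
  k1 = f(0.460000, 0.673824) = -0.297561
  k2 = f(0.920000, 0.536946) = -0.474231
  u ← 0.673824 + (0.46/2)·(-0.297561 + (-0.474231)) = 0.496312
u(0.92) ≈ 0.4963

0.4963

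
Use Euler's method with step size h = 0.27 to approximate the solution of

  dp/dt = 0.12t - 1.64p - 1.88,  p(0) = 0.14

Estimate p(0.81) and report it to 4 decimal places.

Euler: p_{n+1} = p_n + h·f(t_n, p_n).
t=0.000000, p=0.140000: f=-2.109600 → p ← 0.140000 + 0.27·(-2.109600) = -0.429592
t=0.270000, p=-0.429592: f=-1.143069 → p ← -0.429592 + 0.27·(-1.143069) = -0.738221
t=0.540000, p=-0.738221: f=-0.604518 → p ← -0.738221 + 0.27·(-0.604518) = -0.901441
p(0.81) ≈ -0.9014

-0.9014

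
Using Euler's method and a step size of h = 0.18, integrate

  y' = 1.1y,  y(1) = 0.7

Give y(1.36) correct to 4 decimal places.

1.0046

Euler: y_{n+1} = y_n + h·f(t_n, y_n).
t=1.000000, y=0.700000: f=0.770000 → y ← 0.700000 + 0.18·0.770000 = 0.838600
t=1.180000, y=0.838600: f=0.922460 → y ← 0.838600 + 0.18·0.922460 = 1.004643
y(1.36) ≈ 1.0046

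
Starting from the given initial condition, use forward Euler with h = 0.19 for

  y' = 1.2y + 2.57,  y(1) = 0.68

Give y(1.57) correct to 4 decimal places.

3.0835

Euler: y_{n+1} = y_n + h·f(x_n, y_n).
x=1.000000, y=0.680000: f=3.386000 → y ← 0.680000 + 0.19·3.386000 = 1.323340
x=1.190000, y=1.323340: f=4.158008 → y ← 1.323340 + 0.19·4.158008 = 2.113362
x=1.380000, y=2.113362: f=5.106034 → y ← 2.113362 + 0.19·5.106034 = 3.083508
y(1.57) ≈ 3.0835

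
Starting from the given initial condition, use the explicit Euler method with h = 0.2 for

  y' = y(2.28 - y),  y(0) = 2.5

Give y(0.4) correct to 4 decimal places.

Euler: y_{n+1} = y_n + h·f(x_n, y_n).
x=0.000000, y=2.500000: f=-0.550000 → y ← 2.500000 + 0.2·(-0.550000) = 2.390000
x=0.200000, y=2.390000: f=-0.262900 → y ← 2.390000 + 0.2·(-0.262900) = 2.337420
y(0.4) ≈ 2.3374

2.3374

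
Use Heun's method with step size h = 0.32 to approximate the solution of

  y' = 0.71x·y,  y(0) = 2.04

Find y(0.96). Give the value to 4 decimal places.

2.8215

Heun: k1 = f(x_n, y_n); k2 = f(x_n + h, y_n + h·k1); y_{n+1} = y_n + (h/2)·(k1 + k2).
x=0.000000, y=2.040000:
  k1 = f(0.000000, 2.040000) = 0.000000
  k2 = f(0.320000, 2.040000) = 0.463488
  y ← 2.040000 + (0.32/2)·(0.000000 + 0.463488) = 2.114158
x=0.320000, y=2.114158:
  k1 = f(0.320000, 2.114158) = 0.480337
  k2 = f(0.640000, 2.267866) = 1.030518
  y ← 2.114158 + (0.32/2)·(0.480337 + 1.030518) = 2.355895
x=0.640000, y=2.355895:
  k1 = f(0.640000, 2.355895) = 1.070519
  k2 = f(0.960000, 2.698461) = 1.839271
  y ← 2.355895 + (0.32/2)·(1.070519 + 1.839271) = 2.821461
y(0.96) ≈ 2.8215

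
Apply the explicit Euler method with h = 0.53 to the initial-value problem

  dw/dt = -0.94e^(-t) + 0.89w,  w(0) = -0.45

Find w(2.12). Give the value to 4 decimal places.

Euler: w_{n+1} = w_n + h·f(t_n, w_n).
t=0.000000, w=-0.450000: f=-1.340500 → w ← -0.450000 + 0.53·(-1.340500) = -1.160465
t=0.530000, w=-1.160465: f=-1.586103 → w ← -1.160465 + 0.53·(-1.586103) = -2.001099
t=1.060000, w=-2.001099: f=-2.106647 → w ← -2.001099 + 0.53·(-2.106647) = -3.117622
t=1.590000, w=-3.117622: f=-2.966374 → w ← -3.117622 + 0.53·(-2.966374) = -4.689800
w(2.12) ≈ -4.6898

-4.6898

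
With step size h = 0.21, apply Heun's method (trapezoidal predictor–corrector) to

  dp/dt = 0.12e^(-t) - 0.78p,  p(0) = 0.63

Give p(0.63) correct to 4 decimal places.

0.4293

Heun: k1 = f(t_n, p_n); k2 = f(t_n + h, p_n + h·k1); p_{n+1} = p_n + (h/2)·(k1 + k2).
t=0.000000, p=0.630000:
  k1 = f(0.000000, 0.630000) = -0.371400
  k2 = f(0.210000, 0.552006) = -0.333295
  p ← 0.630000 + (0.21/2)·(-0.371400 + (-0.333295)) = 0.556007
t=0.210000, p=0.556007:
  k1 = f(0.210000, 0.556007) = -0.336415
  k2 = f(0.420000, 0.485360) = -0.299735
  p ← 0.556007 + (0.21/2)·(-0.336415 + (-0.299735)) = 0.489211
t=0.420000, p=0.489211:
  k1 = f(0.420000, 0.489211) = -0.302739
  k2 = f(0.630000, 0.425636) = -0.268085
  p ← 0.489211 + (0.21/2)·(-0.302739 + (-0.268085)) = 0.429275
p(0.63) ≈ 0.4293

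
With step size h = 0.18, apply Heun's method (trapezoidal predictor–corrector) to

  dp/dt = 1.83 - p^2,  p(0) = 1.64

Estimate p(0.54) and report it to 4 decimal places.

1.4209

Heun: k1 = f(t_n, p_n); k2 = f(t_n + h, p_n + h·k1); p_{n+1} = p_n + (h/2)·(k1 + k2).
t=0.000000, p=1.640000:
  k1 = f(0.000000, 1.640000) = -0.859600
  k2 = f(0.180000, 1.485272) = -0.376033
  p ← 1.640000 + (0.18/2)·(-0.859600 + (-0.376033)) = 1.528793
t=0.180000, p=1.528793:
  k1 = f(0.180000, 1.528793) = -0.507208
  k2 = f(0.360000, 1.437496) = -0.236394
  p ← 1.528793 + (0.18/2)·(-0.507208 + (-0.236394)) = 1.461869
t=0.360000, p=1.461869:
  k1 = f(0.360000, 1.461869) = -0.307061
  k2 = f(0.540000, 1.406598) = -0.148518
  p ← 1.461869 + (0.18/2)·(-0.307061 + (-0.148518)) = 1.420867
p(0.54) ≈ 1.4209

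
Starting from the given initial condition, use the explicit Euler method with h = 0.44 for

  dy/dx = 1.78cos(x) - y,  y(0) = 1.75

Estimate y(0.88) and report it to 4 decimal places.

1.6960

Euler: y_{n+1} = y_n + h·f(x_n, y_n).
x=0.000000, y=1.750000: f=0.030000 → y ← 1.750000 + 0.44·0.030000 = 1.763200
x=0.440000, y=1.763200: f=-0.152742 → y ← 1.763200 + 0.44·(-0.152742) = 1.695994
y(0.88) ≈ 1.6960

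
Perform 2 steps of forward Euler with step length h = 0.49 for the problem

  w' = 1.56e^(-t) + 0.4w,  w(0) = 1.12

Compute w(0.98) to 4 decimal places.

Euler: w_{n+1} = w_n + h·f(t_n, w_n).
t=0.000000, w=1.120000: f=2.008000 → w ← 1.120000 + 0.49·2.008000 = 2.103920
t=0.490000, w=2.103920: f=1.797265 → w ← 2.103920 + 0.49·1.797265 = 2.984580
w(0.98) ≈ 2.9846

2.9846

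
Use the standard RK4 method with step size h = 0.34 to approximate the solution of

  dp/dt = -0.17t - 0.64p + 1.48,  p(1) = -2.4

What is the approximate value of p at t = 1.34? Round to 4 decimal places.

-1.5396

RK4: k1 = f(t_n, p_n); k2 = f(t_n + h/2, p_n + (h/2)·k1); k3 = f(t_n + h/2, p_n + (h/2)·k2); k4 = f(t_n + h, p_n + h·k3); p_{n+1} = p_n + (h/6)·(k1 + 2k2 + 2k3 + k4).
t=1.000000, p=-2.400000:
  k1 = f(1.000000, -2.400000) = 2.846000
  k2 = f(1.170000, -1.916180) = 2.507455
  k3 = f(1.170000, -1.973733) = 2.544289
  k4 = f(1.340000, -1.534942) = 2.234563
  p ← -2.400000 + (0.34/6)·(k1 + 2k2 + 2k3 + k4) = -1.539570
p(1.34) ≈ -1.5396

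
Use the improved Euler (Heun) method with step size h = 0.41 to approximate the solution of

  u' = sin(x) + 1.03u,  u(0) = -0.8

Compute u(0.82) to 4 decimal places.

-1.4380

Heun: k1 = f(x_n, u_n); k2 = f(x_n + h, u_n + h·k1); u_{n+1} = u_n + (h/2)·(k1 + k2).
x=0.000000, u=-0.800000:
  k1 = f(0.000000, -0.800000) = -0.824000
  k2 = f(0.410000, -1.137840) = -0.773366
  u ← -0.800000 + (0.41/2)·(-0.824000 + (-0.773366)) = -1.127460
x=0.410000, u=-1.127460:
  k1 = f(0.410000, -1.127460) = -0.762674
  k2 = f(0.820000, -1.440157) = -0.752215
  u ← -1.127460 + (0.41/2)·(-0.762674 + (-0.752215)) = -1.438012
u(0.82) ≈ -1.4380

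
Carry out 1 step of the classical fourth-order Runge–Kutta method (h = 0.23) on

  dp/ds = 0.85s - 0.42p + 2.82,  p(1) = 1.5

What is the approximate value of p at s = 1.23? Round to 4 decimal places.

2.1883

RK4: k1 = f(s_n, p_n); k2 = f(s_n + h/2, p_n + (h/2)·k1); k3 = f(s_n + h/2, p_n + (h/2)·k2); k4 = f(s_n + h, p_n + h·k3); p_{n+1} = p_n + (h/6)·(k1 + 2k2 + 2k3 + k4).
s=1.000000, p=1.500000:
  k1 = f(1.000000, 1.500000) = 3.040000
  k2 = f(1.115000, 1.849600) = 2.990918
  k3 = f(1.115000, 1.843956) = 2.993289
  k4 = f(1.230000, 2.188456) = 2.946348
  p ← 1.500000 + (0.23/6)·(k1 + 2k2 + 2k3 + k4) = 2.188266
p(1.23) ≈ 2.1883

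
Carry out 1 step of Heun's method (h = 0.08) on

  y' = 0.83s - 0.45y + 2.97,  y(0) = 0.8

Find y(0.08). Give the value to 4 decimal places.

Heun: k1 = f(s_n, y_n); k2 = f(s_n + h, y_n + h·k1); y_{n+1} = y_n + (h/2)·(k1 + k2).
s=0.000000, y=0.800000:
  k1 = f(0.000000, 0.800000) = 2.610000
  k2 = f(0.080000, 1.008800) = 2.582440
  y ← 0.800000 + (0.08/2)·(2.610000 + 2.582440) = 1.007698
y(0.08) ≈ 1.0077

1.0077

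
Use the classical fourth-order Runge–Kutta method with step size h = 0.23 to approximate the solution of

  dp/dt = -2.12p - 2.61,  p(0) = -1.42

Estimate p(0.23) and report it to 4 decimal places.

-1.3472

RK4: k1 = f(t_n, p_n); k2 = f(t_n + h/2, p_n + (h/2)·k1); k3 = f(t_n + h/2, p_n + (h/2)·k2); k4 = f(t_n + h, p_n + h·k3); p_{n+1} = p_n + (h/6)·(k1 + 2k2 + 2k3 + k4).
t=0.000000, p=-1.420000:
  k1 = f(0.000000, -1.420000) = 0.400400
  k2 = f(0.115000, -1.373954) = 0.302782
  k3 = f(0.115000, -1.385180) = 0.326582
  k4 = f(0.230000, -1.344886) = 0.241159
  p ← -1.420000 + (0.23/6)·(k1 + 2k2 + 2k3 + k4) = -1.347156
p(0.23) ≈ -1.3472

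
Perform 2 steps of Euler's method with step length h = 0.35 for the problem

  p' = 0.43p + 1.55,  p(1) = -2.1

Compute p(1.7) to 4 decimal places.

-1.6130

Euler: p_{n+1} = p_n + h·f(t_n, p_n).
t=1.000000, p=-2.100000: f=0.647000 → p ← -2.100000 + 0.35·0.647000 = -1.873550
t=1.350000, p=-1.873550: f=0.744374 → p ← -1.873550 + 0.35·0.744374 = -1.613019
p(1.7) ≈ -1.6130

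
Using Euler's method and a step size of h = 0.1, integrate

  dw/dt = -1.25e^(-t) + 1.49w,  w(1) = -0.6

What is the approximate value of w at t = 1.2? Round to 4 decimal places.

Euler: w_{n+1} = w_n + h·f(t_n, w_n).
t=1.000000, w=-0.600000: f=-1.353849 → w ← -0.600000 + 0.1·(-1.353849) = -0.735385
t=1.100000, w=-0.735385: f=-1.511812 → w ← -0.735385 + 0.1·(-1.511812) = -0.886566
w(1.2) ≈ -0.8866

-0.8866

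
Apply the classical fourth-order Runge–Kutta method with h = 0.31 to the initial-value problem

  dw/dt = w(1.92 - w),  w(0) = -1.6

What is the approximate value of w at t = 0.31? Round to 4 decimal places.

RK4: k1 = f(t_n, w_n); k2 = f(t_n + h/2, w_n + (h/2)·k1); k3 = f(t_n + h/2, w_n + (h/2)·k2); k4 = f(t_n + h, w_n + h·k3); w_{n+1} = w_n + (h/6)·(k1 + 2k2 + 2k3 + k4).
t=0.000000, w=-1.600000:
  k1 = f(0.000000, -1.600000) = -5.632000
  k2 = f(0.155000, -2.472960) = -10.863614
  k3 = f(0.155000, -3.283860) = -17.088750
  k4 = f(0.310000, -6.897512) = -60.818901
  w ← -1.600000 + (0.31/6)·(k1 + 2k2 + 2k3 + k4) = -7.921707
w(0.31) ≈ -7.9217

-7.9217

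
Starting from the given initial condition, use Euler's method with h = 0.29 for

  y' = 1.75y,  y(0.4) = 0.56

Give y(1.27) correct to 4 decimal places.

Euler: y_{n+1} = y_n + h·f(t_n, y_n).
t=0.400000, y=0.560000: f=0.980000 → y ← 0.560000 + 0.29·0.980000 = 0.844200
t=0.690000, y=0.844200: f=1.477350 → y ← 0.844200 + 0.29·1.477350 = 1.272632
t=0.980000, y=1.272632: f=2.227105 → y ← 1.272632 + 0.29·2.227105 = 1.918492
y(1.27) ≈ 1.9185

1.9185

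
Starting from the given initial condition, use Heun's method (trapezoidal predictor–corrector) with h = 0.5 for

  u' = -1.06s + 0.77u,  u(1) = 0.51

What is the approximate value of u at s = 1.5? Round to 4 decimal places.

-0.0204

Heun: k1 = f(s_n, u_n); k2 = f(s_n + h, u_n + h·k1); u_{n+1} = u_n + (h/2)·(k1 + k2).
s=1.000000, u=0.510000:
  k1 = f(1.000000, 0.510000) = -0.667300
  k2 = f(1.500000, 0.176350) = -1.454211
  u ← 0.510000 + (0.5/2)·(-0.667300 + (-1.454211)) = -0.020378
u(1.5) ≈ -0.0204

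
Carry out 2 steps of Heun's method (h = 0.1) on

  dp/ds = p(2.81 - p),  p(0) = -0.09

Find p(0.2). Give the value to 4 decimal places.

Heun: k1 = f(s_n, p_n); k2 = f(s_n + h, p_n + h·k1); p_{n+1} = p_n + (h/2)·(k1 + k2).
s=0.000000, p=-0.090000:
  k1 = f(0.000000, -0.090000) = -0.261000
  k2 = f(0.100000, -0.116100) = -0.339720
  p ← -0.090000 + (0.1/2)·(-0.261000 + (-0.339720)) = -0.120036
s=0.100000, p=-0.120036:
  k1 = f(0.100000, -0.120036) = -0.351710
  k2 = f(0.200000, -0.155207) = -0.460221
  p ← -0.120036 + (0.1/2)·(-0.351710 + (-0.460221)) = -0.160633
p(0.2) ≈ -0.1606

-0.1606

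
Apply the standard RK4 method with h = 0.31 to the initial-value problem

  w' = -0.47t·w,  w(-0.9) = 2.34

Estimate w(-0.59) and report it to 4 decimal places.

2.6083

RK4: k1 = f(t_n, w_n); k2 = f(t_n + h/2, w_n + (h/2)·k1); k3 = f(t_n + h/2, w_n + (h/2)·k2); k4 = f(t_n + h, w_n + h·k3); w_{n+1} = w_n + (h/6)·(k1 + 2k2 + 2k3 + k4).
t=-0.900000, w=2.340000:
  k1 = f(-0.900000, 2.340000) = 0.989820
  k2 = f(-0.745000, 2.493422) = 0.873072
  k3 = f(-0.745000, 2.475326) = 0.866735
  k4 = f(-0.590000, 2.608688) = 0.723389
  w ← 2.340000 + (0.31/6)·(k1 + 2k2 + 2k3 + k4) = 2.608296
w(-0.59) ≈ 2.6083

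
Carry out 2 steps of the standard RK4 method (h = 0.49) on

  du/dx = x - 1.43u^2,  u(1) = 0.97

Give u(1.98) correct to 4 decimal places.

1.0877

RK4: k1 = f(x_n, u_n); k2 = f(x_n + h/2, u_n + (h/2)·k1); k3 = f(x_n + h/2, u_n + (h/2)·k2); k4 = f(x_n + h, u_n + h·k3); u_{n+1} = u_n + (h/6)·(k1 + 2k2 + 2k3 + k4).
x=1.000000, u=0.970000:
  k1 = f(1.000000, 0.970000) = -0.345487
  k2 = f(1.245000, 0.885356) = 0.124088
  k3 = f(1.245000, 1.000402) = -0.186149
  k4 = f(1.490000, 0.878787) = 0.385658
  u ← 0.970000 + (0.49/6)·(k1 + 2k2 + 2k3 + k4) = 0.963144
x=1.490000, u=0.963144:
  k1 = f(1.490000, 0.963144) = 0.163466
  k2 = f(1.735000, 1.003193) = 0.295853
  k3 = f(1.735000, 1.035628) = 0.201289
  k4 = f(1.980000, 1.061775) = 0.367865
  u ← 0.963144 + (0.49/6)·(k1 + 2k2 + 2k3 + k4) = 1.087736
u(1.98) ≈ 1.0877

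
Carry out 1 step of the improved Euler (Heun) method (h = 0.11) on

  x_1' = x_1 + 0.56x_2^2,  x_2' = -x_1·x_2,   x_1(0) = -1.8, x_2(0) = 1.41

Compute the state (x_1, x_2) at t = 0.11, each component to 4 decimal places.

Heun on (x_1,x_2): k1 = f(t_n, state_n); k2 = f(t_n + h, state_n + h·k1); state_{n+1} = state_n + (h/2)·(k1 + k2).
0.000000: (-1.800000, 1.410000)
  k1 = (-0.686664, 2.538000)
  predictor → (-1.875533, 1.689180)
  k2 = (-0.277669, 3.168113)
  → (-1.853038, 1.723836)
(x_1(0.11), x_2(0.11)) ≈ (-1.8530, 1.7238)

-1.8530, 1.7238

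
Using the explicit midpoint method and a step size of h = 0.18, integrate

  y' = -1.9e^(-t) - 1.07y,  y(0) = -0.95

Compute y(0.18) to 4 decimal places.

-1.0643

Midpoint: k1 = f(t_n, y_n); k2 = f(t_n + h/2, y_n + (h/2)·k1); y_{n+1} = y_n + h·k2.
t=0.000000, y=-0.950000:
  k1 = f(0.000000, -0.950000) = -0.883500
  k2 = f(0.090000, -1.029515) = -0.634888
  y ← -0.950000 + 0.18·(-0.634888) = -1.064280
y(0.18) ≈ -1.0643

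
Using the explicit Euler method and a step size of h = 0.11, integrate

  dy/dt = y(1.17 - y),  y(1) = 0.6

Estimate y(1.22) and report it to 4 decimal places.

0.6750

Euler: y_{n+1} = y_n + h·f(t_n, y_n).
t=1.000000, y=0.600000: f=0.342000 → y ← 0.600000 + 0.11·0.342000 = 0.637620
t=1.110000, y=0.637620: f=0.339456 → y ← 0.637620 + 0.11·0.339456 = 0.674960
y(1.22) ≈ 0.6750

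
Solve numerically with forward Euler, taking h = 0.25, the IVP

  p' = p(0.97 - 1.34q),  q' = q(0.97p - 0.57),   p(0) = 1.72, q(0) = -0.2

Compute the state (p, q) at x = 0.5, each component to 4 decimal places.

2.9909, -0.3578

Euler on (p,q): p_{n+1} = p_n + h·p', q_{n+1} = q_n + h·q'.
0.000000: (1.720000, -0.200000); f=(2.129360, -0.219680) → (2.252340, -0.254920)
0.250000: (2.252340, -0.254920); f=(2.954153, -0.411637) → (2.990878, -0.357829)
(p(0.5), q(0.5)) ≈ (2.9909, -0.3578)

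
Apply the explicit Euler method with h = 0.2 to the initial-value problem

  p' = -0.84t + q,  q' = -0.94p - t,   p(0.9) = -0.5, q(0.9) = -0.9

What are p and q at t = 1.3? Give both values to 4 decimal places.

Euler on (p,q): p_{n+1} = p_n + h·p', q_{n+1} = q_n + h·q'.
0.900000: (-0.500000, -0.900000); f=(-1.656000, -0.430000) → (-0.831200, -0.986000)
1.100000: (-0.831200, -0.986000); f=(-1.910000, -0.318672) → (-1.213200, -1.049734)
(p(1.3), q(1.3)) ≈ (-1.2132, -1.0497)

-1.2132, -1.0497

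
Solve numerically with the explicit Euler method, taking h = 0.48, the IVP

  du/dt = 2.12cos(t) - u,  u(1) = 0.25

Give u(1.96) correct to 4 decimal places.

Euler: u_{n+1} = u_n + h·f(t_n, u_n).
t=1.000000, u=0.250000: f=0.895441 → u ← 0.250000 + 0.48·0.895441 = 0.679812
t=1.480000, u=0.679812: f=-0.487588 → u ← 0.679812 + 0.48·(-0.487588) = 0.445769
u(1.96) ≈ 0.4458

0.4458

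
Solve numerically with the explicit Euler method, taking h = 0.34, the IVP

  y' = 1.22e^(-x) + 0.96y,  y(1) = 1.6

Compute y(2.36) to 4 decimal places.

Euler: y_{n+1} = y_n + h·f(x_n, y_n).
x=1.000000, y=1.600000: f=1.984813 → y ← 1.600000 + 0.34·1.984813 = 2.274836
x=1.340000, y=2.274836: f=2.503295 → y ← 2.274836 + 0.34·2.503295 = 3.125957
x=1.680000, y=3.125957: f=3.228295 → y ← 3.125957 + 0.34·3.228295 = 4.223577
x=2.020000, y=4.223577: f=4.216473 → y ← 4.223577 + 0.34·4.216473 = 5.657178
y(2.36) ≈ 5.6572

5.6572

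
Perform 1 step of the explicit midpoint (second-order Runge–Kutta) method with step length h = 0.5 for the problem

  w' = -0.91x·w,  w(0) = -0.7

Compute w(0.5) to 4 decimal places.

Midpoint: k1 = f(x_n, w_n); k2 = f(x_n + h/2, w_n + (h/2)·k1); w_{n+1} = w_n + h·k2.
x=0.000000, w=-0.700000:
  k1 = f(0.000000, -0.700000) = 0.000000
  k2 = f(0.250000, -0.700000) = 0.159250
  w ← -0.700000 + 0.5·0.159250 = -0.620375
w(0.5) ≈ -0.6204

-0.6204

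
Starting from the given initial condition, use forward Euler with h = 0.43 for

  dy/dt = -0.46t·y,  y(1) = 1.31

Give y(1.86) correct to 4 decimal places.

Euler: y_{n+1} = y_n + h·f(t_n, y_n).
t=1.000000, y=1.310000: f=-0.602600 → y ← 1.310000 + 0.43·(-0.602600) = 1.050882
t=1.430000, y=1.050882: f=-0.691270 → y ← 1.050882 + 0.43·(-0.691270) = 0.753636
y(1.86) ≈ 0.7536

0.7536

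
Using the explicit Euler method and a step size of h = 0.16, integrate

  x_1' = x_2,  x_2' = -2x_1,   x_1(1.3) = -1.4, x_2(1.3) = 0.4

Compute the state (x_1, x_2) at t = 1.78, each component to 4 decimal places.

Euler on (x_1,x_2): x_1_{n+1} = x_1_n + h·x_1', x_2_{n+1} = x_2_n + h·x_2'.
1.300000: (-1.400000, 0.400000); f=(0.400000, 2.800000) → (-1.336000, 0.848000)
1.460000: (-1.336000, 0.848000); f=(0.848000, 2.672000) → (-1.200320, 1.275520)
1.620000: (-1.200320, 1.275520); f=(1.275520, 2.400640) → (-0.996237, 1.659622)
(x_1(1.78), x_2(1.78)) ≈ (-0.9962, 1.6596)

-0.9962, 1.6596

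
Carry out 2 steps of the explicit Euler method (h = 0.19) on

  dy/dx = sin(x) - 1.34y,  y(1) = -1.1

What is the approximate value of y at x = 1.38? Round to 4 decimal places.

-0.3156

Euler: y_{n+1} = y_n + h·f(x_n, y_n).
x=1.000000, y=-1.100000: f=2.315471 → y ← -1.100000 + 0.19·2.315471 = -0.660061
x=1.190000, y=-0.660061: f=1.812850 → y ← -0.660061 + 0.19·1.812850 = -0.315619
y(1.38) ≈ -0.3156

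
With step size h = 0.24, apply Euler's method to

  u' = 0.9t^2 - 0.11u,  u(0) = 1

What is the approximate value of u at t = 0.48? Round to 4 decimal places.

0.9603

Euler: u_{n+1} = u_n + h·f(t_n, u_n).
t=0.000000, u=1.000000: f=-0.110000 → u ← 1.000000 + 0.24·(-0.110000) = 0.973600
t=0.240000, u=0.973600: f=-0.055256 → u ← 0.973600 + 0.24·(-0.055256) = 0.960339
u(0.48) ≈ 0.9603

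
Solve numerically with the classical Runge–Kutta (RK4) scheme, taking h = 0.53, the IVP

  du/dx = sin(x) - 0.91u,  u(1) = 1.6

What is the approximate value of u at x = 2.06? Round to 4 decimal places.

RK4: k1 = f(x_n, u_n); k2 = f(x_n + h/2, u_n + (h/2)·k1); k3 = f(x_n + h/2, u_n + (h/2)·k2); k4 = f(x_n + h, u_n + h·k3); u_{n+1} = u_n + (h/6)·(k1 + 2k2 + 2k3 + k4).
x=1.000000, u=1.600000:
  k1 = f(1.000000, 1.600000) = -0.614529
  k2 = f(1.265000, 1.437150) = -0.354199
  k3 = f(1.265000, 1.506137) = -0.416977
  k4 = f(1.530000, 1.379002) = -0.255724
  u ← 1.600000 + (0.53/6)·(k1 + 2k2 + 2k3 + k4) = 1.386887
x=1.530000, u=1.386887:
  k1 = f(1.530000, 1.386887) = -0.262899
  k2 = f(1.795000, 1.317218) = -0.223697
  k3 = f(1.795000, 1.327607) = -0.233151
  k4 = f(2.060000, 1.263317) = -0.266911
  u ← 1.386887 + (0.53/6)·(k1 + 2k2 + 2k3 + k4) = 1.259377
u(2.06) ≈ 1.2594

1.2594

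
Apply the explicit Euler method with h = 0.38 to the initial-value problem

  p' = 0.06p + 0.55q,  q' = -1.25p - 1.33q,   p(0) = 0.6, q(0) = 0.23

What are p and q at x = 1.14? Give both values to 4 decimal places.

Euler on (p,q): p_{n+1} = p_n + h·p', q_{n+1} = q_n + h·q'.
0.000000: (0.600000, 0.230000); f=(0.162500, -1.055900) → (0.661750, -0.171242)
0.380000: (0.661750, -0.171242); f=(-0.054478, -0.599436) → (0.641048, -0.399028)
0.760000: (0.641048, -0.399028); f=(-0.181002, -0.270604) → (0.572267, -0.501857)
(p(1.14), q(1.14)) ≈ (0.5723, -0.5019)

0.5723, -0.5019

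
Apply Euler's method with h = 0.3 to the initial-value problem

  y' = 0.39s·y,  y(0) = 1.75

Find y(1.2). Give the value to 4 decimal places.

2.1427

Euler: y_{n+1} = y_n + h·f(s_n, y_n).
s=0.000000, y=1.750000: f=0.000000 → y ← 1.750000 + 0.3·0.000000 = 1.750000
s=0.300000, y=1.750000: f=0.204750 → y ← 1.750000 + 0.3·0.204750 = 1.811425
s=0.600000, y=1.811425: f=0.423873 → y ← 1.811425 + 0.3·0.423873 = 1.938587
s=0.900000, y=1.938587: f=0.680444 → y ← 1.938587 + 0.3·0.680444 = 2.142720
y(1.2) ≈ 2.1427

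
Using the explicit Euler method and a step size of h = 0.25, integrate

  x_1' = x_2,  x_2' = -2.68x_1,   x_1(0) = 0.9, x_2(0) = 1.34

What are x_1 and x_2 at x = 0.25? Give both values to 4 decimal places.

Euler on (x_1,x_2): x_1_{n+1} = x_1_n + h·x_1', x_2_{n+1} = x_2_n + h·x_2'.
0.000000: (0.900000, 1.340000); f=(1.340000, -2.412000) → (1.235000, 0.737000)
(x_1(0.25), x_2(0.25)) ≈ (1.2350, 0.7370)

1.2350, 0.7370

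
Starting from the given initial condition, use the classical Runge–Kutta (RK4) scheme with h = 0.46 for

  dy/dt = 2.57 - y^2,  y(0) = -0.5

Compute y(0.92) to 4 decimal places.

RK4: k1 = f(t_n, y_n); k2 = f(t_n + h/2, y_n + (h/2)·k1); k3 = f(t_n + h/2, y_n + (h/2)·k2); k4 = f(t_n + h, y_n + h·k3); y_{n+1} = y_n + (h/6)·(k1 + 2k2 + 2k3 + k4).
t=0.000000, y=-0.500000:
  k1 = f(0.000000, -0.500000) = 2.320000
  k2 = f(0.230000, 0.033600) = 2.568871
  k3 = f(0.230000, 0.090840) = 2.561748
  k4 = f(0.460000, 0.678404) = 2.109768
  y ← -0.500000 + (0.46/6)·(k1 + 2k2 + 2k3 + k4) = 0.626310
t=0.460000, y=0.626310:
  k1 = f(0.460000, 0.626310) = 2.177735
  k2 = f(0.690000, 1.127190) = 1.299444
  k3 = f(0.690000, 0.925183) = 1.714037
  k4 = f(0.920000, 1.414768) = 0.568433
  y ← 0.626310 + (0.46/6)·(k1 + 2k2 + 2k3 + k4) = 1.298917
y(0.92) ≈ 1.2989

1.2989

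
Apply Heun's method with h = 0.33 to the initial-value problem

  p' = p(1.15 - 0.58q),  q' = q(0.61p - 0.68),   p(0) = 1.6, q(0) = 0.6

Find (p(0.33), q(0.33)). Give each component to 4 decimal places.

2.0681, 0.6895

Heun on (p,q): k1 = f(t_n, state_n); k2 = f(t_n + h, state_n + h·k1); state_{n+1} = state_n + (h/2)·(k1 + k2).
0.000000: (1.600000, 0.600000)
  k1 = (1.283200, 0.177600)
  predictor → (2.023456, 0.658608)
  k2 = (1.554029, 0.365072)
  → (2.068143, 0.689541)
(p(0.33), q(0.33)) ≈ (2.0681, 0.6895)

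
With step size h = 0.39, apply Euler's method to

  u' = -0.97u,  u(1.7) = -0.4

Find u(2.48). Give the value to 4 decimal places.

Euler: u_{n+1} = u_n + h·f(x_n, u_n).
x=1.700000, u=-0.400000: f=0.388000 → u ← -0.400000 + 0.39·0.388000 = -0.248680
x=2.090000, u=-0.248680: f=0.241220 → u ← -0.248680 + 0.39·0.241220 = -0.154604
u(2.48) ≈ -0.1546

-0.1546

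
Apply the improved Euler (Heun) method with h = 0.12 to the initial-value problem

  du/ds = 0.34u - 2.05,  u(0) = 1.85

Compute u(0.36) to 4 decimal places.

1.3060

Heun: k1 = f(s_n, u_n); k2 = f(s_n + h, u_n + h·k1); u_{n+1} = u_n + (h/2)·(k1 + k2).
s=0.000000, u=1.850000:
  k1 = f(0.000000, 1.850000) = -1.421000
  k2 = f(0.120000, 1.679480) = -1.478977
  u ← 1.850000 + (0.12/2)·(-1.421000 + (-1.478977)) = 1.676001
s=0.120000, u=1.676001:
  k1 = f(0.120000, 1.676001) = -1.480160
  k2 = f(0.240000, 1.498382) = -1.540550
  u ← 1.676001 + (0.12/2)·(-1.480160 + (-1.540550)) = 1.494759
s=0.240000, u=1.494759:
  k1 = f(0.240000, 1.494759) = -1.541782
  k2 = f(0.360000, 1.309745) = -1.604687
  u ← 1.494759 + (0.12/2)·(-1.541782 + (-1.604687)) = 1.305971
u(0.36) ≈ 1.3060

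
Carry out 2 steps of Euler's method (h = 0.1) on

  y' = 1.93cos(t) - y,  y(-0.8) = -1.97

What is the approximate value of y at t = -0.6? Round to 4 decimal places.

-1.3271

Euler: y_{n+1} = y_n + h·f(t_n, y_n).
t=-0.800000, y=-1.970000: f=3.314644 → y ← -1.970000 + 0.1·3.314644 = -1.638536
t=-0.700000, y=-1.638536: f=3.114681 → y ← -1.638536 + 0.1·3.114681 = -1.327068
y(-0.6) ≈ -1.3271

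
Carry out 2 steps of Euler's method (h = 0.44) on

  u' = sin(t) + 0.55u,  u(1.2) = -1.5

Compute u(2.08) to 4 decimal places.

-1.3656

Euler: u_{n+1} = u_n + h·f(t_n, u_n).
t=1.200000, u=-1.500000: f=0.107039 → u ← -1.500000 + 0.44·0.107039 = -1.452903
t=1.640000, u=-1.452903: f=0.198510 → u ← -1.452903 + 0.44·0.198510 = -1.365558
u(2.08) ≈ -1.3656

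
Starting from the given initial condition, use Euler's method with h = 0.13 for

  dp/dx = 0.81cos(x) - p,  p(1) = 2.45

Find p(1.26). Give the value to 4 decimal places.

1.9488

Euler: p_{n+1} = p_n + h·f(x_n, p_n).
x=1.000000, p=2.450000: f=-2.012355 → p ← 2.450000 + 0.13·(-2.012355) = 2.188394
x=1.130000, p=2.188394: f=-1.842799 → p ← 2.188394 + 0.13·(-1.842799) = 1.948830
p(1.26) ≈ 1.9488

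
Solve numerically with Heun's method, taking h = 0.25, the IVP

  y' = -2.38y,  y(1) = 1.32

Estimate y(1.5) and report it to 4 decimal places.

Heun: k1 = f(s_n, y_n); k2 = f(s_n + h, y_n + h·k1); y_{n+1} = y_n + (h/2)·(k1 + k2).
s=1.000000, y=1.320000:
  k1 = f(1.000000, 1.320000) = -3.141600
  k2 = f(1.250000, 0.534600) = -1.272348
  y ← 1.320000 + (0.25/2)·(-3.141600 + (-1.272348)) = 0.768257
s=1.250000, y=0.768257:
  k1 = f(1.250000, 0.768257) = -1.828450
  k2 = f(1.500000, 0.311144) = -0.740522
  y ← 0.768257 + (0.25/2)·(-1.828450 + (-0.740522)) = 0.447135
y(1.5) ≈ 0.4471

0.4471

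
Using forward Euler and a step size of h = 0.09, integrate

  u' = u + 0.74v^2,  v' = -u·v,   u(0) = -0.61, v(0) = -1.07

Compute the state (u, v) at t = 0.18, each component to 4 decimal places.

-0.5568, -1.1885

Euler on (u,v): u_{n+1} = u_n + h·u', v_{n+1} = v_n + h·v'.
0.000000: (-0.610000, -1.070000); f=(0.237226, -0.652700) → (-0.588650, -1.128743)
0.090000: (-0.588650, -1.128743); f=(0.354155, -0.664434) → (-0.556776, -1.188542)
(u(0.18), v(0.18)) ≈ (-0.5568, -1.1885)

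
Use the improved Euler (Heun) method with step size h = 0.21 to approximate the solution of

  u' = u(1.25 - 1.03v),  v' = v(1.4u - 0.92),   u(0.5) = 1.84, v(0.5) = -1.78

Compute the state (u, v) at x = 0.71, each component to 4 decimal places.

3.6201, -2.9268

Heun on (u,v): k1 = f(x_n, state_n); k2 = f(x_n + h, state_n + h·k1); state_{n+1} = state_n + (h/2)·(k1 + k2).
0.500000: (1.840000, -1.780000)
  k1 = (5.673456, -2.947680)
  predictor → (3.031426, -2.399013)
  k2 = (11.279884, -7.974309)
  → (3.620101, -2.926809)
(u(0.71), v(0.71)) ≈ (3.6201, -2.9268)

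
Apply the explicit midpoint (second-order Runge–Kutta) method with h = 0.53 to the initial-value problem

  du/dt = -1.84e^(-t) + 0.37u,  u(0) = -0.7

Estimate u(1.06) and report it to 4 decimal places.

Midpoint: k1 = f(t_n, u_n); k2 = f(t_n + h/2, u_n + (h/2)·k1); u_{n+1} = u_n + h·k2.
t=0.000000, u=-0.700000:
  k1 = f(0.000000, -0.700000) = -2.099000
  k2 = f(0.265000, -1.256235) = -1.876466
  u ← -0.700000 + 0.53·(-1.876466) = -1.694527
t=0.530000, u=-1.694527:
  k1 = f(0.530000, -1.694527) = -1.710008
  k2 = f(0.795000, -2.147679) = -1.625551
  u ← -1.694527 + 0.53·(-1.625551) = -2.556069
u(1.06) ≈ -2.5561

-2.5561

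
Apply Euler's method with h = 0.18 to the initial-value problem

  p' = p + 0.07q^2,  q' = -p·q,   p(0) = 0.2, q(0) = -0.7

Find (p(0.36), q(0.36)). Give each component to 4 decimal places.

0.2915, -0.6454

Euler on (p,q): p_{n+1} = p_n + h·p', q_{n+1} = q_n + h·q'.
0.000000: (0.200000, -0.700000); f=(0.234300, 0.140000) → (0.242174, -0.674800)
0.180000: (0.242174, -0.674800); f=(0.274049, 0.163419) → (0.291503, -0.645385)
(p(0.36), q(0.36)) ≈ (0.2915, -0.6454)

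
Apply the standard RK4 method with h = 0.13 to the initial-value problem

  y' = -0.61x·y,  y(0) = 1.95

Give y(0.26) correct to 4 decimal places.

RK4: k1 = f(x_n, y_n); k2 = f(x_n + h/2, y_n + (h/2)·k1); k3 = f(x_n + h/2, y_n + (h/2)·k2); k4 = f(x_n + h, y_n + h·k3); y_{n+1} = y_n + (h/6)·(k1 + 2k2 + 2k3 + k4).
x=0.000000, y=1.950000:
  k1 = f(0.000000, 1.950000) = 0.000000
  k2 = f(0.065000, 1.950000) = -0.077317
  k3 = f(0.065000, 1.944974) = -0.077118
  k4 = f(0.130000, 1.939975) = -0.153840
  y ← 1.950000 + (0.13/6)·(k1 + 2k2 + 2k3 + k4) = 1.939975
x=0.130000, y=1.939975:
  k1 = f(0.130000, 1.939975) = -0.153840
  k2 = f(0.195000, 1.929975) = -0.229571
  k3 = f(0.195000, 1.925053) = -0.228985
  k4 = f(0.260000, 1.910207) = -0.302959
  y ← 1.939975 + (0.13/6)·(k1 + 2k2 + 2k3 + k4) = 1.910207
y(0.26) ≈ 1.9102

1.9102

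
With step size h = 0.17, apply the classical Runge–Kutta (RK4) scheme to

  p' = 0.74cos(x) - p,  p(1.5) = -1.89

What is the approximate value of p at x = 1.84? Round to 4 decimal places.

RK4: k1 = f(x_n, p_n); k2 = f(x_n + h/2, p_n + (h/2)·k1); k3 = f(x_n + h/2, p_n + (h/2)·k2); k4 = f(x_n + h, p_n + h·k3); p_{n+1} = p_n + (h/6)·(k1 + 2k2 + 2k3 + k4).
x=1.500000, p=-1.890000:
  k1 = f(1.500000, -1.890000) = 1.942346
  k2 = f(1.585000, -1.724901) = 1.714390
  k3 = f(1.585000, -1.744277) = 1.733766
  k4 = f(1.670000, -1.595260) = 1.521969
  p ← -1.890000 + (0.17/6)·(k1 + 2k2 + 2k3 + k4) = -1.596449
x=1.670000, p=-1.596449:
  k1 = f(1.670000, -1.596449) = 1.523158
  k2 = f(1.755000, -1.466980) = 1.331439
  k3 = f(1.755000, -1.483277) = 1.347735
  k4 = f(1.840000, -1.367334) = 1.170521
  p ← -1.596449 + (0.17/6)·(k1 + 2k2 + 2k3 + k4) = -1.368308
p(1.84) ≈ -1.3683

-1.3683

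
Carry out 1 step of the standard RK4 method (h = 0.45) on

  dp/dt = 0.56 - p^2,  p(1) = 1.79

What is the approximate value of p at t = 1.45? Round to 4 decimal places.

1.1456

RK4: k1 = f(t_n, p_n); k2 = f(t_n + h/2, p_n + (h/2)·k1); k3 = f(t_n + h/2, p_n + (h/2)·k2); k4 = f(t_n + h, p_n + h·k3); p_{n+1} = p_n + (h/6)·(k1 + 2k2 + 2k3 + k4).
t=1.000000, p=1.790000:
  k1 = f(1.000000, 1.790000) = -2.644100
  k2 = f(1.225000, 1.195078) = -0.868210
  k3 = f(1.225000, 1.594653) = -1.982917
  k4 = f(1.450000, 0.897687) = -0.245842
  p ← 1.790000 + (0.45/6)·(k1 + 2k2 + 2k3 + k4) = 1.145585
p(1.45) ≈ 1.1456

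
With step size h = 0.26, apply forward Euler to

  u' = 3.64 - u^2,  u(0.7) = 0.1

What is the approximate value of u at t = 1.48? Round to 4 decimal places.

Euler: u_{n+1} = u_n + h·f(t_n, u_n).
t=0.700000, u=0.100000: f=3.630000 → u ← 0.100000 + 0.26·3.630000 = 1.043800
t=0.960000, u=1.043800: f=2.550482 → u ← 1.043800 + 0.26·2.550482 = 1.706925
t=1.220000, u=1.706925: f=0.726406 → u ← 1.706925 + 0.26·0.726406 = 1.895791
u(1.48) ≈ 1.8958

1.8958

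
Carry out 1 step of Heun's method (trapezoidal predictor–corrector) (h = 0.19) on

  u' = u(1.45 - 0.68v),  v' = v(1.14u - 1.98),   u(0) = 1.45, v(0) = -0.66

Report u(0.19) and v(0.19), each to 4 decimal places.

2.0623, -0.6553

Heun on (u,v): k1 = f(t_n, state_n); k2 = f(t_n + h, state_n + h·k1); state_{n+1} = state_n + (h/2)·(k1 + k2).
0.000000: (1.450000, -0.660000)
  k1 = (2.753260, 0.215820)
  predictor → (1.973119, -0.618994)
  k2 = (3.691541, -0.166730)
  → (2.062256, -0.655336)
(u(0.19), v(0.19)) ≈ (2.0623, -0.6553)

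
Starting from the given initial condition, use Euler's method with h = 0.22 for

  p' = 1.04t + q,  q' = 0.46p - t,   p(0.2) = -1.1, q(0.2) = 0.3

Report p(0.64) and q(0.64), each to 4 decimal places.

-0.8603, -0.0477

Euler on (p,q): p_{n+1} = p_n + h·p', q_{n+1} = q_n + h·q'.
0.200000: (-1.100000, 0.300000); f=(0.508000, -0.706000) → (-0.988240, 0.144680)
0.420000: (-0.988240, 0.144680); f=(0.581480, -0.874590) → (-0.860314, -0.047730)
(p(0.64), q(0.64)) ≈ (-0.8603, -0.0477)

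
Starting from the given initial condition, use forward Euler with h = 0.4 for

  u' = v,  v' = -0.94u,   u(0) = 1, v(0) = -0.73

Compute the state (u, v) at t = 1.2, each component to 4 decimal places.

Euler on (u,v): u_{n+1} = u_n + h·u', v_{n+1} = v_n + h·v'.
0.000000: (1.000000, -0.730000); f=(-0.730000, -0.940000) → (0.708000, -1.106000)
0.400000: (0.708000, -1.106000); f=(-1.106000, -0.665520) → (0.265600, -1.372208)
0.800000: (0.265600, -1.372208); f=(-1.372208, -0.249664) → (-0.283283, -1.472074)
(u(1.2), v(1.2)) ≈ (-0.2833, -1.4721)

-0.2833, -1.4721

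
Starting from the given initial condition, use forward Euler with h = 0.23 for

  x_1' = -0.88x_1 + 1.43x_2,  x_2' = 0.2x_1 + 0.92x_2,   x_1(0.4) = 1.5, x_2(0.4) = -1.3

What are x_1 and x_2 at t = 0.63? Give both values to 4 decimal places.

Euler on (x_1,x_2): x_1_{n+1} = x_1_n + h·x_1', x_2_{n+1} = x_2_n + h·x_2'.
0.400000: (1.500000, -1.300000); f=(-3.179000, -0.896000) → (0.768830, -1.506080)
(x_1(0.63), x_2(0.63)) ≈ (0.7688, -1.5061)

0.7688, -1.5061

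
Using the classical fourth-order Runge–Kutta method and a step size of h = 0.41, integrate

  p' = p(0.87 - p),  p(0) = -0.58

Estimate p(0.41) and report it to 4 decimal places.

RK4: k1 = f(s_n, p_n); k2 = f(s_n + h/2, p_n + (h/2)·k1); k3 = f(s_n + h/2, p_n + (h/2)·k2); k4 = f(s_n + h, p_n + h·k3); p_{n+1} = p_n + (h/6)·(k1 + 2k2 + 2k3 + k4).
s=0.000000, p=-0.580000:
  k1 = f(0.000000, -0.580000) = -0.841000
  k2 = f(0.205000, -0.752405) = -1.220706
  k3 = f(0.205000, -0.830245) = -1.411619
  k4 = f(0.410000, -1.158764) = -2.350858
  p ← -0.580000 + (0.41/6)·(k1 + 2k2 + 2k3 + k4) = -1.157861
p(0.41) ≈ -1.1579

-1.1579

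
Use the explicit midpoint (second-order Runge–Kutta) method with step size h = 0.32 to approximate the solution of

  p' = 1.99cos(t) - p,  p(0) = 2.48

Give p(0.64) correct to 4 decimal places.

2.1792

Midpoint: k1 = f(t_n, p_n); k2 = f(t_n + h/2, p_n + (h/2)·k1); p_{n+1} = p_n + h·k2.
t=0.000000, p=2.480000:
  k1 = f(0.000000, 2.480000) = -0.490000
  k2 = f(0.160000, 2.401600) = -0.437018
  p ← 2.480000 + 0.32·(-0.437018) = 2.340154
t=0.320000, p=2.340154:
  k1 = f(0.320000, 2.340154) = -0.451176
  k2 = f(0.480000, 2.267966) = -0.502846
  p ← 2.340154 + 0.32·(-0.502846) = 2.179244
p(0.64) ≈ 2.1792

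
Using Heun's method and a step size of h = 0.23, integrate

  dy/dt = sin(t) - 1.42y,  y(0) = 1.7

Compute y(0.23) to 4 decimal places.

Heun: k1 = f(t_n, y_n); k2 = f(t_n + h, y_n + h·k1); y_{n+1} = y_n + (h/2)·(k1 + k2).
t=0.000000, y=1.700000:
  k1 = f(0.000000, 1.700000) = -2.414000
  k2 = f(0.230000, 1.144780) = -1.397610
  y ← 1.700000 + (0.23/2)·(-2.414000 + (-1.397610)) = 1.261665
y(0.23) ≈ 1.2617

1.2617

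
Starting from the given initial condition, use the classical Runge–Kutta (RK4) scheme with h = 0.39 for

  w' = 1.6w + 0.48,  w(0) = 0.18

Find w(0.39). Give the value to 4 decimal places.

RK4: k1 = f(t_n, w_n); k2 = f(t_n + h/2, w_n + (h/2)·k1); k3 = f(t_n + h/2, w_n + (h/2)·k2); k4 = f(t_n + h, w_n + h·k3); w_{n+1} = w_n + (h/6)·(k1 + 2k2 + 2k3 + k4).
t=0.000000, w=0.180000:
  k1 = f(0.000000, 0.180000) = 0.768000
  k2 = f(0.195000, 0.329760) = 1.007616
  k3 = f(0.195000, 0.376485) = 1.082376
  k4 = f(0.390000, 0.602127) = 1.443403
  w ← 0.180000 + (0.39/6)·(k1 + 2k2 + 2k3 + k4) = 0.595440
w(0.39) ≈ 0.5954

0.5954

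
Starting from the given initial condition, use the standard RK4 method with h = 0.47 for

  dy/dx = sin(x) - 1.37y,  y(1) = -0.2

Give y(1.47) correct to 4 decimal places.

0.2214

RK4: k1 = f(x_n, y_n); k2 = f(x_n + h/2, y_n + (h/2)·k1); k3 = f(x_n + h/2, y_n + (h/2)·k2); k4 = f(x_n + h, y_n + h·k3); y_{n+1} = y_n + (h/6)·(k1 + 2k2 + 2k3 + k4).
x=1.000000, y=-0.200000:
  k1 = f(1.000000, -0.200000) = 1.115471
  k2 = f(1.235000, 0.062136) = 0.859022
  k3 = f(1.235000, 0.001870) = 0.941586
  k4 = f(1.470000, 0.242545) = 0.662637
  y ← -0.200000 + (0.47/6)·(k1 + 2k2 + 2k3 + k4) = 0.221380
y(1.47) ≈ 0.2214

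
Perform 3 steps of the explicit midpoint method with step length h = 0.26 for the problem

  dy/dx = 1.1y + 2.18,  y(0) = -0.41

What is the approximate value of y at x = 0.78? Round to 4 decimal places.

Midpoint: k1 = f(x_n, y_n); k2 = f(x_n + h/2, y_n + (h/2)·k1); y_{n+1} = y_n + h·k2.
x=0.000000, y=-0.410000:
  k1 = f(0.000000, -0.410000) = 1.729000
  k2 = f(0.130000, -0.185230) = 1.976247
  y ← -0.410000 + 0.26·1.976247 = 0.103824
x=0.260000, y=0.103824:
  k1 = f(0.260000, 0.103824) = 2.294207
  k2 = f(0.390000, 0.402071) = 2.622278
  y ← 0.103824 + 0.26·2.622278 = 0.785617
x=0.520000, y=0.785617:
  k1 = f(0.520000, 0.785617) = 3.044178
  k2 = f(0.650000, 1.181360) = 3.479496
  y ← 0.785617 + 0.26·3.479496 = 1.690285
y(0.78) ≈ 1.6903

1.6903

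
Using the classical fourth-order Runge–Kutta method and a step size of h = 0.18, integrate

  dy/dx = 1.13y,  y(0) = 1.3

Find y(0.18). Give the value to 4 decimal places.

RK4: k1 = f(x_n, y_n); k2 = f(x_n + h/2, y_n + (h/2)·k1); k3 = f(x_n + h/2, y_n + (h/2)·k2); k4 = f(x_n + h, y_n + h·k3); y_{n+1} = y_n + (h/6)·(k1 + 2k2 + 2k3 + k4).
x=0.000000, y=1.300000:
  k1 = f(0.000000, 1.300000) = 1.469000
  k2 = f(0.090000, 1.432210) = 1.618397
  k3 = f(0.090000, 1.445656) = 1.633591
  k4 = f(0.180000, 1.594046) = 1.801272
  y ← 1.300000 + (0.18/6)·(k1 + 2k2 + 2k3 + k4) = 1.593227
y(0.18) ≈ 1.5932

1.5932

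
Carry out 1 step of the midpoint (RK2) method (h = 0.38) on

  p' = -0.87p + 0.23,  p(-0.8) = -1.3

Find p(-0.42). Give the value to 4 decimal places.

Midpoint: k1 = f(s_n, p_n); k2 = f(s_n + h/2, p_n + (h/2)·k1); p_{n+1} = p_n + h·k2.
s=-0.800000, p=-1.300000:
  k1 = f(-0.800000, -1.300000) = 1.361000
  k2 = f(-0.610000, -1.041410) = 1.136027
  p ← -1.300000 + 0.38·1.136027 = -0.868310
p(-0.42) ≈ -0.8683

-0.8683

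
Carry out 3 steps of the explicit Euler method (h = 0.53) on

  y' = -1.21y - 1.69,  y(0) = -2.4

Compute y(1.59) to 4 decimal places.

Euler: y_{n+1} = y_n + h·f(x_n, y_n).
x=0.000000, y=-2.400000: f=1.214000 → y ← -2.400000 + 0.53·1.214000 = -1.756580
x=0.530000, y=-1.756580: f=0.435462 → y ← -1.756580 + 0.53·0.435462 = -1.525785
x=1.060000, y=-1.525785: f=0.156200 → y ← -1.525785 + 0.53·0.156200 = -1.442999
y(1.59) ≈ -1.4430

-1.4430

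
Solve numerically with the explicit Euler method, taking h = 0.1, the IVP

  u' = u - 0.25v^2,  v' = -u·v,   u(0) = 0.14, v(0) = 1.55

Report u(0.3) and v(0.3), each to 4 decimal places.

-0.0079, 1.5071

Euler on (u,v): u_{n+1} = u_n + h·u', v_{n+1} = v_n + h·v'.
0.000000: (0.140000, 1.550000); f=(-0.460625, -0.217000) → (0.093938, 1.528300)
0.100000: (0.093938, 1.528300); f=(-0.489988, -0.143565) → (0.044939, 1.513944)
0.200000: (0.044939, 1.513944); f=(-0.528068, -0.068035) → (-0.007868, 1.507140)
(u(0.3), v(0.3)) ≈ (-0.0079, 1.5071)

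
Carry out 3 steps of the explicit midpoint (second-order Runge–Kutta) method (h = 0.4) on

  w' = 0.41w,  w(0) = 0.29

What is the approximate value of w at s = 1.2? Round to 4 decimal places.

0.4734

Midpoint: k1 = f(s_n, w_n); k2 = f(s_n + h/2, w_n + (h/2)·k1); w_{n+1} = w_n + h·k2.
s=0.000000, w=0.290000:
  k1 = f(0.000000, 0.290000) = 0.118900
  k2 = f(0.200000, 0.313780) = 0.128650
  w ← 0.290000 + 0.4·0.128650 = 0.341460
s=0.400000, w=0.341460:
  k1 = f(0.400000, 0.341460) = 0.139999
  k2 = f(0.600000, 0.369460) = 0.151478
  w ← 0.341460 + 0.4·0.151478 = 0.402051
s=0.800000, w=0.402051:
  k1 = f(0.800000, 0.402051) = 0.164841
  k2 = f(1.000000, 0.435020) = 0.178358
  w ← 0.402051 + 0.4·0.178358 = 0.473394
w(1.2) ≈ 0.4734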